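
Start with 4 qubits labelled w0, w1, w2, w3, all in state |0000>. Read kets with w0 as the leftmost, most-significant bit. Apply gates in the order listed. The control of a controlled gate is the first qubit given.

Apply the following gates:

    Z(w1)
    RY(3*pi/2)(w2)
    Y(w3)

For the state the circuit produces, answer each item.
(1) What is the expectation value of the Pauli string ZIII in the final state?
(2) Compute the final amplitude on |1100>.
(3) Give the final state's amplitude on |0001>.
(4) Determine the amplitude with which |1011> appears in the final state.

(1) The expectation value of ZIII is 1.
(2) The final state's coefficient on |1100> equals 0.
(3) The amplitude on |0001> is -sqrt(2)*I/2.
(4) |1011> carries amplitude 0 in the final state.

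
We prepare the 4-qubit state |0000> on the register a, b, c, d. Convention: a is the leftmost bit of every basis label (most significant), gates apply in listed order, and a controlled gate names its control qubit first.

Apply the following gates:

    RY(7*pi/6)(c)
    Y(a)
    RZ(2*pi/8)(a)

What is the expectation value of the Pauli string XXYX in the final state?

The expectation value of XXYX is 0.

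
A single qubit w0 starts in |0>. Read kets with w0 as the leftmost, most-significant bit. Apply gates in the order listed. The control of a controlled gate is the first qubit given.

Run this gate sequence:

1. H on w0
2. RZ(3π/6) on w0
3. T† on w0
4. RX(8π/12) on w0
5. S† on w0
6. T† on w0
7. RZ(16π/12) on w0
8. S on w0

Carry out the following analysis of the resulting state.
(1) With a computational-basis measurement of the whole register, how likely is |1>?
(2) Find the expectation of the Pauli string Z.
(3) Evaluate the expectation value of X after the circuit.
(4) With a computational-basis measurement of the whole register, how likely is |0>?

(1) A full measurement returns |1> with probability 1/2 - sqrt(6)/8.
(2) The observable Z averages to sqrt(6)/4.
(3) The observable X averages to -3*sqrt(3)/8 - 1/8.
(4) Outcome |0> occurs with probability sqrt(6)/8 + 1/2.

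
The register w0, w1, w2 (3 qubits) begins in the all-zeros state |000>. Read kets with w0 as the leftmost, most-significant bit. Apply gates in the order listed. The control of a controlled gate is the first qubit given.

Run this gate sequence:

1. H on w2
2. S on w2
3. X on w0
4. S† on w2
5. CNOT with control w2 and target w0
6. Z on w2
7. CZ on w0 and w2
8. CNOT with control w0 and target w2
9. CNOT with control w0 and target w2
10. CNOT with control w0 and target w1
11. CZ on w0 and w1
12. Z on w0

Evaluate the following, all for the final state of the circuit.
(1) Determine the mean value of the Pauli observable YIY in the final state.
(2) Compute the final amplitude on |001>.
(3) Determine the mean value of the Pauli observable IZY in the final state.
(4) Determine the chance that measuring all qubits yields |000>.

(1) The expectation value of YIY is 0. Key observation: steps 8-9 multiply out to the identity, so the circuit reduces to the remaining gates.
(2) The final state's coefficient on |001> equals -sqrt(2)/2.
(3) The expectation value of IZY is 0.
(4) A full measurement returns |000> with probability 0.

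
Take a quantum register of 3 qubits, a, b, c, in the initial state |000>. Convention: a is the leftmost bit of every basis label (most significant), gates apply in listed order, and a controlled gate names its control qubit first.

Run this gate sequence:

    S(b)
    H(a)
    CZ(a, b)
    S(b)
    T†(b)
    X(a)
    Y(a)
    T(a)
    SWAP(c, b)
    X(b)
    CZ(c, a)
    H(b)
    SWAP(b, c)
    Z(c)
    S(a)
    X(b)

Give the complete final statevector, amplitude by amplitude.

The resulting statevector has amplitude 0 on |000>, 0 on |001>, -I/2 on |010>, -I/2 on |011>, 0 on |100>, 0 on |101>, -exp(I*pi/4)/2 on |110>, -exp(I*pi/4)/2 on |111>.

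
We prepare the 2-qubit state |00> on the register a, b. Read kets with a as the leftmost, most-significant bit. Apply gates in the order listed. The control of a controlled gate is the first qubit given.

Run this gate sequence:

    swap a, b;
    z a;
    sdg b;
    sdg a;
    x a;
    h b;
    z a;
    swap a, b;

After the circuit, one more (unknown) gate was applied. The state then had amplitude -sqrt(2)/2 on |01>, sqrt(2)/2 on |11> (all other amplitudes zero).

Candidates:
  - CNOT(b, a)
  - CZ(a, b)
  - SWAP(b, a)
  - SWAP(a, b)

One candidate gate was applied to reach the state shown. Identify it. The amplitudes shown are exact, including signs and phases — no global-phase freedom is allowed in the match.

The applied gate was CZ(a, b).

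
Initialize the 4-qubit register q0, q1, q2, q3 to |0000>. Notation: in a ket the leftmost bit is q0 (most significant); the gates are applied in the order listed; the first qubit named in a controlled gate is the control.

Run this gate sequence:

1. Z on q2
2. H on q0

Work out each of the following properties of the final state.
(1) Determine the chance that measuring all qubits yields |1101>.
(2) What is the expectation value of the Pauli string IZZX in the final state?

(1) The probability of measuring |1101> is 0.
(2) The expectation value of IZZX is 0.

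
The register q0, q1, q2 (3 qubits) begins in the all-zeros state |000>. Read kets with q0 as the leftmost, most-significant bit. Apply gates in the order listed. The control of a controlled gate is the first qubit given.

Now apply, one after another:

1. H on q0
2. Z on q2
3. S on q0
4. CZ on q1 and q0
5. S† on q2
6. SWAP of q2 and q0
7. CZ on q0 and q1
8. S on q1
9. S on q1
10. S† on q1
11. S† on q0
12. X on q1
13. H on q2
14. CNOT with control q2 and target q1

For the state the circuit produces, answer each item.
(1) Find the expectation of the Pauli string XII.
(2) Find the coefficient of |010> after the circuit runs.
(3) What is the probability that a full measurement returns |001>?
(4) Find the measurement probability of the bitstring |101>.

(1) In the final state, XII has expectation 0.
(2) |010> carries amplitude 1/2 + I/2 in the final state.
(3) The probability of measuring |001> is 1/2.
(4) The probability of measuring |101> is 0.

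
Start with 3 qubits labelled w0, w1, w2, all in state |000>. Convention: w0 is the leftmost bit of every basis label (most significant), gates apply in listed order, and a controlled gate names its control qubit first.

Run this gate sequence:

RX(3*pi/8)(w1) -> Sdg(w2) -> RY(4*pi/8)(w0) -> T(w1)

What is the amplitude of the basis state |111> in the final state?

The amplitude on |111> is 0.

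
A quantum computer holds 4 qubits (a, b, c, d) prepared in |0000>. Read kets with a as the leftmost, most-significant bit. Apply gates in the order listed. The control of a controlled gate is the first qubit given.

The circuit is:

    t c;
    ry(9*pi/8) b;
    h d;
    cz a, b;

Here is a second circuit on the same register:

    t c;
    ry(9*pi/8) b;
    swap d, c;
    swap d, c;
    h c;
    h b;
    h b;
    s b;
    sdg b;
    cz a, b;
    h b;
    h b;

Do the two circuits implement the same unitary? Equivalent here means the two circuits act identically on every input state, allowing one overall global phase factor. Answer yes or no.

No — the two circuits implement different unitaries, even allowing a global phase.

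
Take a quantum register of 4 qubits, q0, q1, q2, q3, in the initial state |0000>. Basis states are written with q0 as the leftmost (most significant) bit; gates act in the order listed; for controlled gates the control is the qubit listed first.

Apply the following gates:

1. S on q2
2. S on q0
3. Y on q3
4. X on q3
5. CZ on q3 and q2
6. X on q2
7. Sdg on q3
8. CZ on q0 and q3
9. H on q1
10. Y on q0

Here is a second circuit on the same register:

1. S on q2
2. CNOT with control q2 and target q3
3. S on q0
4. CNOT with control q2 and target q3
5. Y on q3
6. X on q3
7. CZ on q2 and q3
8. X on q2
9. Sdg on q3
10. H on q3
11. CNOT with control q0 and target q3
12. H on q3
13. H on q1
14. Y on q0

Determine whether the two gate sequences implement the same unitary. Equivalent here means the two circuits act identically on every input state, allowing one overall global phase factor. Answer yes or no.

Yes, they are equivalent — the unitaries differ by at most a global phase.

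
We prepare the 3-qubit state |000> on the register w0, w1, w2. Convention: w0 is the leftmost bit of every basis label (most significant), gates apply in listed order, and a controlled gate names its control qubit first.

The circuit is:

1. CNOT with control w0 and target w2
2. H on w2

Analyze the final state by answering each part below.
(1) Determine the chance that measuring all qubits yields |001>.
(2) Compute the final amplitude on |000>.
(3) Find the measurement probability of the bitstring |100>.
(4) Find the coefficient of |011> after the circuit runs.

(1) Outcome |001> occurs with probability 1/2.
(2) The final state's coefficient on |000> equals sqrt(2)/2.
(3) A full measurement returns |100> with probability 0.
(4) The final state's coefficient on |011> equals 0.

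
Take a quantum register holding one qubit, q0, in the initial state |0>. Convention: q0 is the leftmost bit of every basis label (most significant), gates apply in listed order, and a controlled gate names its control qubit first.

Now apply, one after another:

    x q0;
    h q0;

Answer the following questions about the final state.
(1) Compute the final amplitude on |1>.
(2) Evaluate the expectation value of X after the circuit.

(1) |1> carries amplitude -sqrt(2)/2 in the final state.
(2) In the final state, X has expectation -1.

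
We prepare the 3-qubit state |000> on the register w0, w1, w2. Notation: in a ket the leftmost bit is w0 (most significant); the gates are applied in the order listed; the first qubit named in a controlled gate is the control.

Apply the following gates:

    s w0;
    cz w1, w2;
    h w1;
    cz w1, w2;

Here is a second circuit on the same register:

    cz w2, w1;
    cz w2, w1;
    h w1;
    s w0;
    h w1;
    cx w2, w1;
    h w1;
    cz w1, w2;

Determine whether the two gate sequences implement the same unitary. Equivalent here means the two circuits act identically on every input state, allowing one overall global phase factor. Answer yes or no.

No, they are not equivalent — no single phase factor reconciles the two unitaries.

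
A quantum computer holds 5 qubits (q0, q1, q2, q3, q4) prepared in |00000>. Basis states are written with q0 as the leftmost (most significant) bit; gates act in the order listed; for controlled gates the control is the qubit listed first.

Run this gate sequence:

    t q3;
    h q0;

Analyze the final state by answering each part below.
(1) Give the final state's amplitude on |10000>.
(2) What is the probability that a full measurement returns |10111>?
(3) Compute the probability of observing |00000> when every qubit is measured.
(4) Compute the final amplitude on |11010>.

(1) The final state's coefficient on |10000> equals sqrt(2)/2.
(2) Outcome |10111> occurs with probability 0.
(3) The probability of measuring |00000> is 1/2.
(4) The final state's coefficient on |11010> equals 0.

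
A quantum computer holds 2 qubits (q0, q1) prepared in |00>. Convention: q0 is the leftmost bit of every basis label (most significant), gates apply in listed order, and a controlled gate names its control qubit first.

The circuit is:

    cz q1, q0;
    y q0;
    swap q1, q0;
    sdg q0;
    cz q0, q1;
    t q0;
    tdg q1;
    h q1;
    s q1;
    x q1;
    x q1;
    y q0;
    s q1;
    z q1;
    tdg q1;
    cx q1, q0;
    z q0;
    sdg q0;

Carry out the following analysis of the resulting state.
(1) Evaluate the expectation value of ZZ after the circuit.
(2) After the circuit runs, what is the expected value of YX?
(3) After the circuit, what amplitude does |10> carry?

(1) In the final state, ZZ has expectation -1.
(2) The expectation value of YX is -sqrt(2)/2.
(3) The final state's coefficient on |10> equals -sqrt(2)*exp(I*pi/4)/2.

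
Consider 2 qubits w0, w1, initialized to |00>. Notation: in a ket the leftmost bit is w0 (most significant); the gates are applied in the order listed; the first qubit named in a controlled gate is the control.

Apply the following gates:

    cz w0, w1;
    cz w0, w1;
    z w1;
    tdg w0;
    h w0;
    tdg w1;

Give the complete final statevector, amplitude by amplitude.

After the circuit, the state carries amplitude sqrt(2)/2 on |00>, 0 on |01>, sqrt(2)/2 on |10>, 0 on |11>. Key observation: gates 1-2 undo each other exactly, leaving only the rest of the circuit to track.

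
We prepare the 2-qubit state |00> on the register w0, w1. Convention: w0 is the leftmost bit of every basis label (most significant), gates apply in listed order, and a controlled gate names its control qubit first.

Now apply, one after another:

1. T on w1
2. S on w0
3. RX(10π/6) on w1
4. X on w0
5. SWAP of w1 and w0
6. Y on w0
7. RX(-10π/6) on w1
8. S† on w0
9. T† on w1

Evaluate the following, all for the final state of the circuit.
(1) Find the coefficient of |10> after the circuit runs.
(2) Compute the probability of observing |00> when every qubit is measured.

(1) The final state's coefficient on |10> equals -sqrt(3)*I/4.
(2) A full measurement returns |00> with probability 1/16.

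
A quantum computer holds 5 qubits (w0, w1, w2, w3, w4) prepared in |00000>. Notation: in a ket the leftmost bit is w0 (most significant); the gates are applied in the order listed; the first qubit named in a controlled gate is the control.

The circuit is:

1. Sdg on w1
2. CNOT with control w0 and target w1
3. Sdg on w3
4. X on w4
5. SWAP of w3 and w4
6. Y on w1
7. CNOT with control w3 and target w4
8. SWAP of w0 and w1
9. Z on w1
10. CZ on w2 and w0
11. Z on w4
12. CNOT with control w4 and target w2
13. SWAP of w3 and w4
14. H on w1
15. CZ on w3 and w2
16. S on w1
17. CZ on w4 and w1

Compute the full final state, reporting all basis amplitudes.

After the circuit, the state carries amplitude sqrt(2)*I/2 on |10111>, sqrt(2)/2 on |11111>, and 0 on every other basis state.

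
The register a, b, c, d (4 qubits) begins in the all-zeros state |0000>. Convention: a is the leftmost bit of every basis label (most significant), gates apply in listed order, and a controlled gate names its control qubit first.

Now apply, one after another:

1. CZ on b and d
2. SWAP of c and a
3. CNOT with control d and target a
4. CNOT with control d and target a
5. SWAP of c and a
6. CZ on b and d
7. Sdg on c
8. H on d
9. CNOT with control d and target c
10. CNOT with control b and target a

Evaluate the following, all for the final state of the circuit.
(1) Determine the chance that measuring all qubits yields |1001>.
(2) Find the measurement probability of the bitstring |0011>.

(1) The probability of measuring |1001> is 0.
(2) The probability of measuring |0011> is 1/2.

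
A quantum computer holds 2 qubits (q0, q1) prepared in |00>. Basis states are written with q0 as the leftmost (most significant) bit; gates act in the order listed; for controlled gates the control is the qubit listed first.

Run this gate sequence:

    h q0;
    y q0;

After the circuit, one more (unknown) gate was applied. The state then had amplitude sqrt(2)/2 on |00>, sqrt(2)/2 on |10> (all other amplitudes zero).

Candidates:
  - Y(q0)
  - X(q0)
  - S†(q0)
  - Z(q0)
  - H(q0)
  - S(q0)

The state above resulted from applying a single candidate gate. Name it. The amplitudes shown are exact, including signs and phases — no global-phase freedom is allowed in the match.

It was Y(q0) that produced the state shown.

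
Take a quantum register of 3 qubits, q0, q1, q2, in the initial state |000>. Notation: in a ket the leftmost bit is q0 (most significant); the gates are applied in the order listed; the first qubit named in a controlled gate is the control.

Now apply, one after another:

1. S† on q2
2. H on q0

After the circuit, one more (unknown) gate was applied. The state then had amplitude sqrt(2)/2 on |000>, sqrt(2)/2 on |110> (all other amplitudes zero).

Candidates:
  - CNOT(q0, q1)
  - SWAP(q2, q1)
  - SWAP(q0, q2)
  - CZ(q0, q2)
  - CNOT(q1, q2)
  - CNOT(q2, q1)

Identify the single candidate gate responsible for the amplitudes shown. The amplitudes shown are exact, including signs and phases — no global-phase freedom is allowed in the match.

It was CNOT(q0, q1) that produced the state shown.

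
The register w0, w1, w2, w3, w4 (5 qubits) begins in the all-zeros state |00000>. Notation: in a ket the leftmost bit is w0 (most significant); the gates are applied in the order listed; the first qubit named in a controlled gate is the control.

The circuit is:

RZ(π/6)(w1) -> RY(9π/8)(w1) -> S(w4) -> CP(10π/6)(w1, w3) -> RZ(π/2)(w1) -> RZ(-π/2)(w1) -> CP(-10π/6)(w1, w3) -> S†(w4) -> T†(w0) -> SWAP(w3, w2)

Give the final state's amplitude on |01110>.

The amplitude on |01110> is 0. Key observation: gates 3-8 undo each other exactly, leaving only the rest of the circuit to track.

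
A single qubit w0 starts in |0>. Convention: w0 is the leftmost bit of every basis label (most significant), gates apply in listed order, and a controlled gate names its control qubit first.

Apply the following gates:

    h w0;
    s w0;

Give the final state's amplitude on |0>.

The amplitude on |0> is sqrt(2)/2.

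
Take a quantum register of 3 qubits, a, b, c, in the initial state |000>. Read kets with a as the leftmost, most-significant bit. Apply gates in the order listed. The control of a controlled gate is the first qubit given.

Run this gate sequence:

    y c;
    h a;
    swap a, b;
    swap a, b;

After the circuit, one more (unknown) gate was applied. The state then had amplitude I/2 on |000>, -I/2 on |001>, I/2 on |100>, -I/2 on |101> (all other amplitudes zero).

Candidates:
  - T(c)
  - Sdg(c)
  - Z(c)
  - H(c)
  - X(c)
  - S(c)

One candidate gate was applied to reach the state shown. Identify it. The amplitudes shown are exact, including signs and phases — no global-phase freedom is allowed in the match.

The unique candidate consistent with the amplitudes is H(c). Key observation: steps 3-4 multiply out to the identity, so the circuit reduces to the remaining gates.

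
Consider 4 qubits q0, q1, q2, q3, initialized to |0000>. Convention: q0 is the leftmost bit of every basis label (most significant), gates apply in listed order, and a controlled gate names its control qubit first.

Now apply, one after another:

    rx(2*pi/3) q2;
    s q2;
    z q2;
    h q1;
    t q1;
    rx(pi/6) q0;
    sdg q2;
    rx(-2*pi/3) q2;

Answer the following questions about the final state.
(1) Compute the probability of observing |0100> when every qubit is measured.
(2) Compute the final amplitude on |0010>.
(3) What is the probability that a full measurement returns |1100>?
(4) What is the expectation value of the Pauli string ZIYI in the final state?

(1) A full measurement returns |0100> with probability sqrt(3)/32 + 1/16.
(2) The final state's coefficient on |0010> equals I*(sqrt(3) + 3)/8.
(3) A full measurement returns |1100> with probability 1/16 - sqrt(3)/32.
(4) The expectation value of ZIYI is -3/4.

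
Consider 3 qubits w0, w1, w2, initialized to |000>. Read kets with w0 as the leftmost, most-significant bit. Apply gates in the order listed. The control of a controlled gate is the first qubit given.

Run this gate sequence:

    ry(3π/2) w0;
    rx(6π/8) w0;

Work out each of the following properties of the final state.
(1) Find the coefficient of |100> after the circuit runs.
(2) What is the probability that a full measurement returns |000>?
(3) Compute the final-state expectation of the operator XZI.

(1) The final state's coefficient on |100> equals sqrt(2)*sqrt(2 - sqrt(2))/4 + sqrt(2)*I*sqrt(sqrt(2) + 2)/4.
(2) The probability of measuring |000> is 1/2.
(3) The observable XZI averages to -1.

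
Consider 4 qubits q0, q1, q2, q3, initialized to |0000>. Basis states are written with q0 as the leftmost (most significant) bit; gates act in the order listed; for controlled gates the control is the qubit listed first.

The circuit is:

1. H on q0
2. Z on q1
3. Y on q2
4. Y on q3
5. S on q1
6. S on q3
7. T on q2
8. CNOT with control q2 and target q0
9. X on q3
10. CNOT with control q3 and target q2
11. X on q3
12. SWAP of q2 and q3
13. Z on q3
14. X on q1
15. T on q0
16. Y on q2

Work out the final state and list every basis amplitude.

After the circuit, the state carries amplitude sqrt(2)*exp(I*pi/4)/2 on |0101>, sqrt(2)*I/2 on |1101>, and 0 on every other basis state.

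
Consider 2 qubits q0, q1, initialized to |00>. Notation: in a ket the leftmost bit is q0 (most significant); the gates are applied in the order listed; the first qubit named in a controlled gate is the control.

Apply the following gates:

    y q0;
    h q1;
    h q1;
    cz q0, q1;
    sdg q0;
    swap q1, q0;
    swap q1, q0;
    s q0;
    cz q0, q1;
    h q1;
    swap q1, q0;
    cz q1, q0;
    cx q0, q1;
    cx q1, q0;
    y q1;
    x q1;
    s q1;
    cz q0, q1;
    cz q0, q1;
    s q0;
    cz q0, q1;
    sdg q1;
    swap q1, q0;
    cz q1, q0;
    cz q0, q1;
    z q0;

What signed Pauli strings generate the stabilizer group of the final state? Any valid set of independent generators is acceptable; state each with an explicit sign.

One valid set of independent stabilizer generators is +XI, -IZ (any independent generating set of the same group is equally correct). Key observation: the block from step 3 through step 10 cancels to the identity and can be dropped.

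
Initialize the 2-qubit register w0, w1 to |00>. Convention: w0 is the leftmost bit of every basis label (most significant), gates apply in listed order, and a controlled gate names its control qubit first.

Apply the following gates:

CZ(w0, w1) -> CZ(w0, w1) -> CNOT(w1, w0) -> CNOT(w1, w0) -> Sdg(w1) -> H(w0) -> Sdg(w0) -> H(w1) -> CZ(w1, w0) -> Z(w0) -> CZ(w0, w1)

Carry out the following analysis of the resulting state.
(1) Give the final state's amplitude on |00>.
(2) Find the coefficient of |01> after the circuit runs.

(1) The amplitude on |00> is 1/2.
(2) |01> carries amplitude 1/2 in the final state.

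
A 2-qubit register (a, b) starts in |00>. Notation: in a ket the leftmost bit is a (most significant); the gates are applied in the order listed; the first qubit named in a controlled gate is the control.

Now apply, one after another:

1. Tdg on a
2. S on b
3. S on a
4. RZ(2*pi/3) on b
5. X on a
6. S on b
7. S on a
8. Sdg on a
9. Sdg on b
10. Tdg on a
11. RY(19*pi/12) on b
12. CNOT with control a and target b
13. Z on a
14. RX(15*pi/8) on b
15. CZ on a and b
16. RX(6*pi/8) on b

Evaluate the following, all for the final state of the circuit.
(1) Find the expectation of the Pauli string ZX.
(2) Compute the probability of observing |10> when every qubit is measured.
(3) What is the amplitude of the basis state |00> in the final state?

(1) The observable ZX averages to -sqrt(6)*cos(pi/16)**2/4 - sqrt(1/2 - sqrt(2)/4)*sqrt(sqrt(2)/4 + 1/2)*cos(pi/16)**2 - sqrt(6)*sin(pi/16)**2/4 - sqrt(1/2 - sqrt(2)/4)*sqrt(sqrt(2)/4 + 1/2)*sin(pi/16)**2. Key observation: the block from step 6 through step 9 cancels to the identity and can be dropped.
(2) Outcome |10> occurs with probability -sqrt(2)*sqrt(1/2 - sqrt(2)/4)*sqrt(sqrt(2)/4 + 1/2)*sin(pi/16)*cos(pi/16)/2 - sqrt(6)*sqrt(1/2 - sqrt(2)/4)*sqrt(sqrt(2)/4 + 1/2)*sin(pi/16)**2/4 + 5*sin(pi/16)**2/8 + sqrt(3)*sin(pi/16)*cos(pi/16)/4 + sqrt(6)*sqrt(1/2 - sqrt(2)/4)*sqrt(sqrt(2)/4 + 1/2)*cos(pi/16)**2/4 + 3*cos(pi/16)**2/8.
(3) |00> carries amplitude 0 in the final state.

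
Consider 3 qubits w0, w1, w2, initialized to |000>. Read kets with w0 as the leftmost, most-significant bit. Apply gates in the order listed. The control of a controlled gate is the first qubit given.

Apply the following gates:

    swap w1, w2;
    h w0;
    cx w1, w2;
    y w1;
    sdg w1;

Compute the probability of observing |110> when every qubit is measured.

Outcome |110> occurs with probability 1/2.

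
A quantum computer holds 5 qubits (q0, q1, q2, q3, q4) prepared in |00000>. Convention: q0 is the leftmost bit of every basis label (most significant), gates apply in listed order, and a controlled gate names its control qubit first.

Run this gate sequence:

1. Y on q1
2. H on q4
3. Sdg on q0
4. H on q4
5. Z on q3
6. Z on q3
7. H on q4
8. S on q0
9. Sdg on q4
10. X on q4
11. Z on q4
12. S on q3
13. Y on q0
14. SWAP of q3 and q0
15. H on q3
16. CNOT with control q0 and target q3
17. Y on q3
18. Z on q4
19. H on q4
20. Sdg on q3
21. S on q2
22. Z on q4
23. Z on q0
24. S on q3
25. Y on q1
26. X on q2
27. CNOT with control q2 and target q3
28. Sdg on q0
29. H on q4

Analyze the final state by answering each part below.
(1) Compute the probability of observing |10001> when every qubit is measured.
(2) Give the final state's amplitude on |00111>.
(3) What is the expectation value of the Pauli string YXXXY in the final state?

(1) A full measurement returns |10001> with probability 0. Key observation: the block from step 3 through step 8 cancels to the identity and can be dropped.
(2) The final state's coefficient on |00111> equals I/2.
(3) The observable YXXXY averages to 0.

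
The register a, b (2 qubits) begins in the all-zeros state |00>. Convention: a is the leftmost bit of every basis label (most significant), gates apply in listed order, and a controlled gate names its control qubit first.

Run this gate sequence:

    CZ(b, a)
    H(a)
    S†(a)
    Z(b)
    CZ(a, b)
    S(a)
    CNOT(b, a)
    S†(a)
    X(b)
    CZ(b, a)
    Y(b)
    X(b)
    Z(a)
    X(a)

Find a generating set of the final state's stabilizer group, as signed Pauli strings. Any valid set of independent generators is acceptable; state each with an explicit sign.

The stabilizer group can be generated by +YI, -IZ, among other valid generating sets.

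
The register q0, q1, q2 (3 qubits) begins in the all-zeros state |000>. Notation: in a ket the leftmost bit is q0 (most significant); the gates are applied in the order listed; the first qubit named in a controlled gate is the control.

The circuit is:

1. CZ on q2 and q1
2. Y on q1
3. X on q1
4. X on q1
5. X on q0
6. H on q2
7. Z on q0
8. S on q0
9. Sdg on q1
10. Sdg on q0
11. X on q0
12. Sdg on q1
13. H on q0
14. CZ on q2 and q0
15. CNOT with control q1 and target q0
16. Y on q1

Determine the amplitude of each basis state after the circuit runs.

The final amplitudes are 1/2 on |000>, -1/2 on |001>, 0 on |010>, 0 on |011>, 1/2 on |100>, 1/2 on |101>, 0 on |110>, 0 on |111>.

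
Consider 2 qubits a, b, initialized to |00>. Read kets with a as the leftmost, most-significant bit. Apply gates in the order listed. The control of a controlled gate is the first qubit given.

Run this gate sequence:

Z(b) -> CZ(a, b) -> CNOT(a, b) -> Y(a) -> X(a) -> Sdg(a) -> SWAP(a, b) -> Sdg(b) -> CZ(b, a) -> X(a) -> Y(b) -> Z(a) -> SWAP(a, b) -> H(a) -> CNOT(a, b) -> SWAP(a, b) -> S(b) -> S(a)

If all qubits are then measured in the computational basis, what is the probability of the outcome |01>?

Outcome |01> occurs with probability 1/2.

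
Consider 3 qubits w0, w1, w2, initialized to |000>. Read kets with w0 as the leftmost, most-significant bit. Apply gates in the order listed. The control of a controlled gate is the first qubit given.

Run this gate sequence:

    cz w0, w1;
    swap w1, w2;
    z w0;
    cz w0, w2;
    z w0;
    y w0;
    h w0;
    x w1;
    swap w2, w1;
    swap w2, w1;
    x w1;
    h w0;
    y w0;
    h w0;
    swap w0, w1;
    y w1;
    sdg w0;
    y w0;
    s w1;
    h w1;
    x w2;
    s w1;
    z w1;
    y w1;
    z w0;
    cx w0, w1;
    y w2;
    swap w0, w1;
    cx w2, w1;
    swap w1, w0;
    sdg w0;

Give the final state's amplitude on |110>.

|110> carries amplitude -1/2 - I/2 in the final state. Key observation: the block from step 6 through step 13 cancels to the identity and can be dropped.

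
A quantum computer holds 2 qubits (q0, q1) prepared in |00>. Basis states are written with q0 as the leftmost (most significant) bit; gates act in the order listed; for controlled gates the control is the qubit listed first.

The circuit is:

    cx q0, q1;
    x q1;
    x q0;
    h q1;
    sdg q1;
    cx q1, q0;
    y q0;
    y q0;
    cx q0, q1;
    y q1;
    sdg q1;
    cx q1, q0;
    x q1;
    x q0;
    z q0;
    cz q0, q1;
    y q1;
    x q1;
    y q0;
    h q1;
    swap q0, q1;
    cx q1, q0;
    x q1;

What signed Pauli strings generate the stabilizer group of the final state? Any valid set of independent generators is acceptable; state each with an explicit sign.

One valid set of independent stabilizer generators is -XI, +IY (any independent generating set of the same group is equally correct).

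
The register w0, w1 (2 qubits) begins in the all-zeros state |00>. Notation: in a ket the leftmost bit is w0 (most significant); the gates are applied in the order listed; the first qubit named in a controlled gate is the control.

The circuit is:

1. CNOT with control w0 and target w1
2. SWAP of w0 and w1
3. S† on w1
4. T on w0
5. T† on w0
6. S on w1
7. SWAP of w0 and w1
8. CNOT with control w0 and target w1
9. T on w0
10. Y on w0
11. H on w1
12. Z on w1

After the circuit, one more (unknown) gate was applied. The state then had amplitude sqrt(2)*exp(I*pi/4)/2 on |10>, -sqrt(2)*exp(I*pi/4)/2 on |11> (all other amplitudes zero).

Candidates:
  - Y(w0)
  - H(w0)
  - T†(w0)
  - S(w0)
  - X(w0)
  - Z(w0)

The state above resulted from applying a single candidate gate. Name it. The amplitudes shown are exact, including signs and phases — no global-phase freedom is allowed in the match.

It was T†(w0) that produced the state shown. Key observation: gates 1-8 undo each other exactly, leaving only the rest of the circuit to track.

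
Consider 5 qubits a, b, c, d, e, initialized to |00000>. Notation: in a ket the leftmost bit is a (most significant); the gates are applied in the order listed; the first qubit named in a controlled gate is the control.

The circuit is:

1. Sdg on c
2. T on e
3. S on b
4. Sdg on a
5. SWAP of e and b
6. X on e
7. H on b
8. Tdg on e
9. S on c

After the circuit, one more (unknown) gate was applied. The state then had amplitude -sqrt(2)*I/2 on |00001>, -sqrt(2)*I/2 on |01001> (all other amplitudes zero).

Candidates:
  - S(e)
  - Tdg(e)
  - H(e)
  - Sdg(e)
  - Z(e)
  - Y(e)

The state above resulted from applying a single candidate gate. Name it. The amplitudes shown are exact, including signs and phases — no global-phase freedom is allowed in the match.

The applied gate was Tdg(e).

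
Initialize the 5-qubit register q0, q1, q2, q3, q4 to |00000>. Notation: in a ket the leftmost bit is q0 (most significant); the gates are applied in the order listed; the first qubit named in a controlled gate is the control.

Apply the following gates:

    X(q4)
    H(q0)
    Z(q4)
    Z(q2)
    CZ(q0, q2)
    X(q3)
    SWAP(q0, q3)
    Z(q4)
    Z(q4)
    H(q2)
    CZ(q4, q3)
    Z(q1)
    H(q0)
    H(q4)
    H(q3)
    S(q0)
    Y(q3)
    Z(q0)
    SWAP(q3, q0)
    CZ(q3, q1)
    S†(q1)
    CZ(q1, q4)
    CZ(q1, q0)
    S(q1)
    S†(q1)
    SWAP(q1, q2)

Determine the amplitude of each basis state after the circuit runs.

The final amplitudes are sqrt(2)*I/4 on |00000>, -sqrt(2)*I/4 on |00001>, -sqrt(2)/4 on |00010>, sqrt(2)/4 on |00011>, sqrt(2)*I/4 on |01000>, -sqrt(2)*I/4 on |01001>, -sqrt(2)/4 on |01010>, sqrt(2)/4 on |01011>, and 0 on every other basis state.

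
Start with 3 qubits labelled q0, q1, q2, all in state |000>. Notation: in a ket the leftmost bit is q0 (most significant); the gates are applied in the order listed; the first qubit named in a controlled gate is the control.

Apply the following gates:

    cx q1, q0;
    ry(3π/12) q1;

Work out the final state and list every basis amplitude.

The final amplitudes are sqrt(sqrt(2) + 2)/2 on |000>, sqrt(2 - sqrt(2))/2 on |010>, and 0 on every other basis state.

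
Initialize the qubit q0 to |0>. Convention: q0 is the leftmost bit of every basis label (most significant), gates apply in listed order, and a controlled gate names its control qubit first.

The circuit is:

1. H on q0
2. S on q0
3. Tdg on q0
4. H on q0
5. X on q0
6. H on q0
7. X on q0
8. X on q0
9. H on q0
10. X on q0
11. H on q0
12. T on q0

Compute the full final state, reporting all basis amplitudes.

After the circuit, the state carries amplitude sqrt(2)/2 on |0>, sqrt(2)*I/2 on |1>.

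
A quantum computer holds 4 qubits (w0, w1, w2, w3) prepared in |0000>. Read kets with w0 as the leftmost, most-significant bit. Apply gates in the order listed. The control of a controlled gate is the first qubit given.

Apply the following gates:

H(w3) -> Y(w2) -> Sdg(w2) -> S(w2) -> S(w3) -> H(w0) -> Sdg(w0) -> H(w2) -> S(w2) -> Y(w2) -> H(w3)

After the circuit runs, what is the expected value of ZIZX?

The observable ZIZX averages to 0.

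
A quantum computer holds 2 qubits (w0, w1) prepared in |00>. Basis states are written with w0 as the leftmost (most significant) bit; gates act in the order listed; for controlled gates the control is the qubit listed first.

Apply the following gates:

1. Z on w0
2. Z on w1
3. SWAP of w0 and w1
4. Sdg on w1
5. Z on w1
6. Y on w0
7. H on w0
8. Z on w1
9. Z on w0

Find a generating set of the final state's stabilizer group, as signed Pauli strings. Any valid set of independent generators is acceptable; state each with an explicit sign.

One valid set of independent stabilizer generators is +XI, +IZ (any independent generating set of the same group is equally correct).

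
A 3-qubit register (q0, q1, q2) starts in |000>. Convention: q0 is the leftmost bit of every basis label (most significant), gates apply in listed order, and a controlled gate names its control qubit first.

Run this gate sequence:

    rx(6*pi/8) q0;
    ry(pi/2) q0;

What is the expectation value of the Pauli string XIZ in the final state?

In the final state, XIZ has expectation -sqrt(2)/2.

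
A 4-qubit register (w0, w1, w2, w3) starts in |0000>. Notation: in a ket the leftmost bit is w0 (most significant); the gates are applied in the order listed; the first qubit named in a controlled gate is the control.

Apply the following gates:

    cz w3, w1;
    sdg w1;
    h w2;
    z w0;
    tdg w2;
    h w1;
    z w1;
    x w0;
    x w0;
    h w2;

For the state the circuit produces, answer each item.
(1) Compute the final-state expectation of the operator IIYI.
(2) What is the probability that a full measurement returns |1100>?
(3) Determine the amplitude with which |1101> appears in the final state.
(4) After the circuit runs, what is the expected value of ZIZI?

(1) The expectation value of IIYI is sqrt(2)/2.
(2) The probability of measuring |1100> is 0.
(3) The final state's coefficient on |1101> equals 0.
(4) The observable ZIZI averages to sqrt(2)/2.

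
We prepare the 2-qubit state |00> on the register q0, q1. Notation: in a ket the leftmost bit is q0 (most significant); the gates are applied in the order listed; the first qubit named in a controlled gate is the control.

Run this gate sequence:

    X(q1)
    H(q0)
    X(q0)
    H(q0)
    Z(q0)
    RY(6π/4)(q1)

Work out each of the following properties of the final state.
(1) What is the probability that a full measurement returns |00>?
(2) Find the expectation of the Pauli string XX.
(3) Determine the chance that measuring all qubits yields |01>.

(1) Outcome |00> occurs with probability 1/2.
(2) The expectation value of XX is 0.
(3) Outcome |01> occurs with probability 1/2.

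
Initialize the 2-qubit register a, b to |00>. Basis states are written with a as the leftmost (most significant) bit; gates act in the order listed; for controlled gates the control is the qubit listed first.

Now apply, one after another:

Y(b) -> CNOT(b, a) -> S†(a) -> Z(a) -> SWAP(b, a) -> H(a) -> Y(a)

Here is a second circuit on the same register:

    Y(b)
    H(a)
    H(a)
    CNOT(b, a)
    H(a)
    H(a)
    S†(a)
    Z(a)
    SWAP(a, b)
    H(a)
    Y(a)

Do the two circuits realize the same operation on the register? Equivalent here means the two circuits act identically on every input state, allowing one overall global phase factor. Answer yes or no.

Yes, they are equivalent — the unitaries differ by at most a global phase.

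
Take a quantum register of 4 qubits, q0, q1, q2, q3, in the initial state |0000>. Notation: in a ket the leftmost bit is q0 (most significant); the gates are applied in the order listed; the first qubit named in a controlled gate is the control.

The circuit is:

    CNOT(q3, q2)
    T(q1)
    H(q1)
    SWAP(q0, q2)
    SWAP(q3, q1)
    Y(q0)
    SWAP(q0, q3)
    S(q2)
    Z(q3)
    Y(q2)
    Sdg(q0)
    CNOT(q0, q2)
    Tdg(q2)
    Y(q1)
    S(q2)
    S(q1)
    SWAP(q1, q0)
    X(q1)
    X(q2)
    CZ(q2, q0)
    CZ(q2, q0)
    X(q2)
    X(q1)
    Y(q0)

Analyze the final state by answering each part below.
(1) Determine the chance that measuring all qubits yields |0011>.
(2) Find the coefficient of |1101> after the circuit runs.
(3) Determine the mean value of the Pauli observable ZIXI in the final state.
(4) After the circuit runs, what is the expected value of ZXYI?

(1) A full measurement returns |0011> with probability 1/2.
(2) |1101> carries amplitude 0 in the final state.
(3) The observable ZIXI averages to 0.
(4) The expectation value of ZXYI is sqrt(2)/2.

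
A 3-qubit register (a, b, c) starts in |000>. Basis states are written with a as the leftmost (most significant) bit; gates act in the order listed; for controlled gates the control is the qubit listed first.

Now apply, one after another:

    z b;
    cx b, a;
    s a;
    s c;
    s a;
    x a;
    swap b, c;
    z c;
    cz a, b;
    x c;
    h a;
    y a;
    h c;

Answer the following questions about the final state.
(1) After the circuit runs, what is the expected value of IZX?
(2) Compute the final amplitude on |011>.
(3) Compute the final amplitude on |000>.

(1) In the final state, IZX has expectation -1.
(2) The final state's coefficient on |011> equals 0.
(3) |000> carries amplitude I/2 in the final state.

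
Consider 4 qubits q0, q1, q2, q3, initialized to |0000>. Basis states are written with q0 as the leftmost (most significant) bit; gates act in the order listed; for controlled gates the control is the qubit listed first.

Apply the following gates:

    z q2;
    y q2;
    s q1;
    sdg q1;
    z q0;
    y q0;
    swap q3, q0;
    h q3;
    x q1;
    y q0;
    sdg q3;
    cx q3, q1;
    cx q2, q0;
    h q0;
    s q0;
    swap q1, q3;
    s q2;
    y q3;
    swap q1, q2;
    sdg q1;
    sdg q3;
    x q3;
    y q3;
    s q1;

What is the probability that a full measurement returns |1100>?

A full measurement returns |1100> with probability 1/4. Key observation: steps 3-4 multiply out to the identity, so the circuit reduces to the remaining gates.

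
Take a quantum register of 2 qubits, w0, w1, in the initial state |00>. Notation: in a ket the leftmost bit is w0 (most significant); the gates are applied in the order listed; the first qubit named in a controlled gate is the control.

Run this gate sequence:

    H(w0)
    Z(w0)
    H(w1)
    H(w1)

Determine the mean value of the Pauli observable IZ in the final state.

The expectation value of IZ is 1.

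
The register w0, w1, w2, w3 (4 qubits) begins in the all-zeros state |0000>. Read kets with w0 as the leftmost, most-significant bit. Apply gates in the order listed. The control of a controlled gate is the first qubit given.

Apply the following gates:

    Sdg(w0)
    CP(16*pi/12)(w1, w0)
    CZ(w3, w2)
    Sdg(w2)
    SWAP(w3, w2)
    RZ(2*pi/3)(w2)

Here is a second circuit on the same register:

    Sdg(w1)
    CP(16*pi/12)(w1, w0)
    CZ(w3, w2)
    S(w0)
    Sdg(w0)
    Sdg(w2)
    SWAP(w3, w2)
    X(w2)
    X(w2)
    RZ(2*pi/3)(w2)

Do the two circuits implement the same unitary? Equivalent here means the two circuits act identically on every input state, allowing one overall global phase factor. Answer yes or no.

No, they are not equivalent — no single phase factor reconciles the two unitaries.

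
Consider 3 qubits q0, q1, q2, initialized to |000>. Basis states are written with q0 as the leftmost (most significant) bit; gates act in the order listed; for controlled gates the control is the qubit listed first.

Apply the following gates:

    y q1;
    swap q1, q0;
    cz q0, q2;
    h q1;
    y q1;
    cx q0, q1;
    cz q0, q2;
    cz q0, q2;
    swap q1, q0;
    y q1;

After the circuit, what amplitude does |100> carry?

The final state's coefficient on |100> equals -sqrt(2)*I/2.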